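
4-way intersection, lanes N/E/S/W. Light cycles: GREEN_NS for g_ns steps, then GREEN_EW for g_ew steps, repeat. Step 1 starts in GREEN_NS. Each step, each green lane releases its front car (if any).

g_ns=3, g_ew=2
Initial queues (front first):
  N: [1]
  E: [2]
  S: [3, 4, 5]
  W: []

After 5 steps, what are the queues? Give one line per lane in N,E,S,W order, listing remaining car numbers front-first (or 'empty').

Step 1 [NS]: N:car1-GO,E:wait,S:car3-GO,W:wait | queues: N=0 E=1 S=2 W=0
Step 2 [NS]: N:empty,E:wait,S:car4-GO,W:wait | queues: N=0 E=1 S=1 W=0
Step 3 [NS]: N:empty,E:wait,S:car5-GO,W:wait | queues: N=0 E=1 S=0 W=0
Step 4 [EW]: N:wait,E:car2-GO,S:wait,W:empty | queues: N=0 E=0 S=0 W=0

N: empty
E: empty
S: empty
W: empty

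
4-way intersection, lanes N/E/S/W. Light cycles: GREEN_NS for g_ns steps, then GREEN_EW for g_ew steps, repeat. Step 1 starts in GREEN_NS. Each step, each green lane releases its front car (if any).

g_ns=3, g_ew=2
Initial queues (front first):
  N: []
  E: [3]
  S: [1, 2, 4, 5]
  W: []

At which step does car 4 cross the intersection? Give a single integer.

Step 1 [NS]: N:empty,E:wait,S:car1-GO,W:wait | queues: N=0 E=1 S=3 W=0
Step 2 [NS]: N:empty,E:wait,S:car2-GO,W:wait | queues: N=0 E=1 S=2 W=0
Step 3 [NS]: N:empty,E:wait,S:car4-GO,W:wait | queues: N=0 E=1 S=1 W=0
Step 4 [EW]: N:wait,E:car3-GO,S:wait,W:empty | queues: N=0 E=0 S=1 W=0
Step 5 [EW]: N:wait,E:empty,S:wait,W:empty | queues: N=0 E=0 S=1 W=0
Step 6 [NS]: N:empty,E:wait,S:car5-GO,W:wait | queues: N=0 E=0 S=0 W=0
Car 4 crosses at step 3

3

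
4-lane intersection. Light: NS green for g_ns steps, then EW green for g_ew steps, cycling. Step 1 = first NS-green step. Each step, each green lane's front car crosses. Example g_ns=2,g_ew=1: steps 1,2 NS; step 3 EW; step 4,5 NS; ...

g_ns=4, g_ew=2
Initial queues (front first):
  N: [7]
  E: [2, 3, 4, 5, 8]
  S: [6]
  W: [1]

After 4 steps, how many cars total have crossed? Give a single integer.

Answer: 2

Derivation:
Step 1 [NS]: N:car7-GO,E:wait,S:car6-GO,W:wait | queues: N=0 E=5 S=0 W=1
Step 2 [NS]: N:empty,E:wait,S:empty,W:wait | queues: N=0 E=5 S=0 W=1
Step 3 [NS]: N:empty,E:wait,S:empty,W:wait | queues: N=0 E=5 S=0 W=1
Step 4 [NS]: N:empty,E:wait,S:empty,W:wait | queues: N=0 E=5 S=0 W=1
Cars crossed by step 4: 2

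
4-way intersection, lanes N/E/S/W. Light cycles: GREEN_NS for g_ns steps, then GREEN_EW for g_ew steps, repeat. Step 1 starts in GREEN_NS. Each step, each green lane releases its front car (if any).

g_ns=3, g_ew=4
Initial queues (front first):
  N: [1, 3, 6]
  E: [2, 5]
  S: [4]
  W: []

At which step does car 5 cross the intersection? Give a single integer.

Step 1 [NS]: N:car1-GO,E:wait,S:car4-GO,W:wait | queues: N=2 E=2 S=0 W=0
Step 2 [NS]: N:car3-GO,E:wait,S:empty,W:wait | queues: N=1 E=2 S=0 W=0
Step 3 [NS]: N:car6-GO,E:wait,S:empty,W:wait | queues: N=0 E=2 S=0 W=0
Step 4 [EW]: N:wait,E:car2-GO,S:wait,W:empty | queues: N=0 E=1 S=0 W=0
Step 5 [EW]: N:wait,E:car5-GO,S:wait,W:empty | queues: N=0 E=0 S=0 W=0
Car 5 crosses at step 5

5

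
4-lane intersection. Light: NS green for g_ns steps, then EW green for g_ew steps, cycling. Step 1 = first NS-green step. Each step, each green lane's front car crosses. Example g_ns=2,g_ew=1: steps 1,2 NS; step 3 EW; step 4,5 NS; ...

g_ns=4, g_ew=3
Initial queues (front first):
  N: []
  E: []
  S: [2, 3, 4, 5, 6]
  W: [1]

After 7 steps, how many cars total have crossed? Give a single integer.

Step 1 [NS]: N:empty,E:wait,S:car2-GO,W:wait | queues: N=0 E=0 S=4 W=1
Step 2 [NS]: N:empty,E:wait,S:car3-GO,W:wait | queues: N=0 E=0 S=3 W=1
Step 3 [NS]: N:empty,E:wait,S:car4-GO,W:wait | queues: N=0 E=0 S=2 W=1
Step 4 [NS]: N:empty,E:wait,S:car5-GO,W:wait | queues: N=0 E=0 S=1 W=1
Step 5 [EW]: N:wait,E:empty,S:wait,W:car1-GO | queues: N=0 E=0 S=1 W=0
Step 6 [EW]: N:wait,E:empty,S:wait,W:empty | queues: N=0 E=0 S=1 W=0
Step 7 [EW]: N:wait,E:empty,S:wait,W:empty | queues: N=0 E=0 S=1 W=0
Cars crossed by step 7: 5

Answer: 5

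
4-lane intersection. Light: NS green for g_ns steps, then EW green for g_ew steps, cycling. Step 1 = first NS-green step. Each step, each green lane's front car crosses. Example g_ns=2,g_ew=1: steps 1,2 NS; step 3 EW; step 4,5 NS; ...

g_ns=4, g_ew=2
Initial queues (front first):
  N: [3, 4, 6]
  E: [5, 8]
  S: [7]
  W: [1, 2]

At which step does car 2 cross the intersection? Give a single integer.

Step 1 [NS]: N:car3-GO,E:wait,S:car7-GO,W:wait | queues: N=2 E=2 S=0 W=2
Step 2 [NS]: N:car4-GO,E:wait,S:empty,W:wait | queues: N=1 E=2 S=0 W=2
Step 3 [NS]: N:car6-GO,E:wait,S:empty,W:wait | queues: N=0 E=2 S=0 W=2
Step 4 [NS]: N:empty,E:wait,S:empty,W:wait | queues: N=0 E=2 S=0 W=2
Step 5 [EW]: N:wait,E:car5-GO,S:wait,W:car1-GO | queues: N=0 E=1 S=0 W=1
Step 6 [EW]: N:wait,E:car8-GO,S:wait,W:car2-GO | queues: N=0 E=0 S=0 W=0
Car 2 crosses at step 6

6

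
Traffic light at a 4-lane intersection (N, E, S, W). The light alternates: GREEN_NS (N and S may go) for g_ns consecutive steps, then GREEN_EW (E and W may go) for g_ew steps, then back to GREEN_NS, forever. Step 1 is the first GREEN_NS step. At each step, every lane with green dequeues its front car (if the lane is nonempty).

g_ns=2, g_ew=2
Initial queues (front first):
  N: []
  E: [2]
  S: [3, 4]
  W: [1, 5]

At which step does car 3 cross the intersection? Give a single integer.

Step 1 [NS]: N:empty,E:wait,S:car3-GO,W:wait | queues: N=0 E=1 S=1 W=2
Step 2 [NS]: N:empty,E:wait,S:car4-GO,W:wait | queues: N=0 E=1 S=0 W=2
Step 3 [EW]: N:wait,E:car2-GO,S:wait,W:car1-GO | queues: N=0 E=0 S=0 W=1
Step 4 [EW]: N:wait,E:empty,S:wait,W:car5-GO | queues: N=0 E=0 S=0 W=0
Car 3 crosses at step 1

1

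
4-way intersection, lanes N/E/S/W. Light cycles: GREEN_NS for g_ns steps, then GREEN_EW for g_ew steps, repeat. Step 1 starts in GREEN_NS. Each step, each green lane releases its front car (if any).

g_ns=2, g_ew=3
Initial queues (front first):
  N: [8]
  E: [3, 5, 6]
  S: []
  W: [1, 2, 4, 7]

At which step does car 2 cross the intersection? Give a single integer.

Step 1 [NS]: N:car8-GO,E:wait,S:empty,W:wait | queues: N=0 E=3 S=0 W=4
Step 2 [NS]: N:empty,E:wait,S:empty,W:wait | queues: N=0 E=3 S=0 W=4
Step 3 [EW]: N:wait,E:car3-GO,S:wait,W:car1-GO | queues: N=0 E=2 S=0 W=3
Step 4 [EW]: N:wait,E:car5-GO,S:wait,W:car2-GO | queues: N=0 E=1 S=0 W=2
Step 5 [EW]: N:wait,E:car6-GO,S:wait,W:car4-GO | queues: N=0 E=0 S=0 W=1
Step 6 [NS]: N:empty,E:wait,S:empty,W:wait | queues: N=0 E=0 S=0 W=1
Step 7 [NS]: N:empty,E:wait,S:empty,W:wait | queues: N=0 E=0 S=0 W=1
Step 8 [EW]: N:wait,E:empty,S:wait,W:car7-GO | queues: N=0 E=0 S=0 W=0
Car 2 crosses at step 4

4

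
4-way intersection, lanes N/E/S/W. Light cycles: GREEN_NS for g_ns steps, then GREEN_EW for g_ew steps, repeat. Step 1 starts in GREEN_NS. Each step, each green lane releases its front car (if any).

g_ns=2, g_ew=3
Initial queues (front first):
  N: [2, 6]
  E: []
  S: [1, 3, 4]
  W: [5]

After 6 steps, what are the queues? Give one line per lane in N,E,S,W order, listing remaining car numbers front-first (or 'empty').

Step 1 [NS]: N:car2-GO,E:wait,S:car1-GO,W:wait | queues: N=1 E=0 S=2 W=1
Step 2 [NS]: N:car6-GO,E:wait,S:car3-GO,W:wait | queues: N=0 E=0 S=1 W=1
Step 3 [EW]: N:wait,E:empty,S:wait,W:car5-GO | queues: N=0 E=0 S=1 W=0
Step 4 [EW]: N:wait,E:empty,S:wait,W:empty | queues: N=0 E=0 S=1 W=0
Step 5 [EW]: N:wait,E:empty,S:wait,W:empty | queues: N=0 E=0 S=1 W=0
Step 6 [NS]: N:empty,E:wait,S:car4-GO,W:wait | queues: N=0 E=0 S=0 W=0

N: empty
E: empty
S: empty
W: empty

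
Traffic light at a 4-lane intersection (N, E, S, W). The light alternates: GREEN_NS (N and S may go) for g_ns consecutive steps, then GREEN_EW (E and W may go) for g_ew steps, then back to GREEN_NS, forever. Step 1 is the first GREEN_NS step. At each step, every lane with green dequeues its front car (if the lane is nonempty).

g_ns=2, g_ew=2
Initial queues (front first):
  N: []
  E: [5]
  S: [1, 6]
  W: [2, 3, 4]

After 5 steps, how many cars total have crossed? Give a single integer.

Step 1 [NS]: N:empty,E:wait,S:car1-GO,W:wait | queues: N=0 E=1 S=1 W=3
Step 2 [NS]: N:empty,E:wait,S:car6-GO,W:wait | queues: N=0 E=1 S=0 W=3
Step 3 [EW]: N:wait,E:car5-GO,S:wait,W:car2-GO | queues: N=0 E=0 S=0 W=2
Step 4 [EW]: N:wait,E:empty,S:wait,W:car3-GO | queues: N=0 E=0 S=0 W=1
Step 5 [NS]: N:empty,E:wait,S:empty,W:wait | queues: N=0 E=0 S=0 W=1
Cars crossed by step 5: 5

Answer: 5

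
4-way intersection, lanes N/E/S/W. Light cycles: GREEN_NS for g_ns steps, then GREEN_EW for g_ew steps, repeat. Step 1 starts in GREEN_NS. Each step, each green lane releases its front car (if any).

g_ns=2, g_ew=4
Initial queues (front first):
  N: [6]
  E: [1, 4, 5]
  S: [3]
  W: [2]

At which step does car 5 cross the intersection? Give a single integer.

Step 1 [NS]: N:car6-GO,E:wait,S:car3-GO,W:wait | queues: N=0 E=3 S=0 W=1
Step 2 [NS]: N:empty,E:wait,S:empty,W:wait | queues: N=0 E=3 S=0 W=1
Step 3 [EW]: N:wait,E:car1-GO,S:wait,W:car2-GO | queues: N=0 E=2 S=0 W=0
Step 4 [EW]: N:wait,E:car4-GO,S:wait,W:empty | queues: N=0 E=1 S=0 W=0
Step 5 [EW]: N:wait,E:car5-GO,S:wait,W:empty | queues: N=0 E=0 S=0 W=0
Car 5 crosses at step 5

5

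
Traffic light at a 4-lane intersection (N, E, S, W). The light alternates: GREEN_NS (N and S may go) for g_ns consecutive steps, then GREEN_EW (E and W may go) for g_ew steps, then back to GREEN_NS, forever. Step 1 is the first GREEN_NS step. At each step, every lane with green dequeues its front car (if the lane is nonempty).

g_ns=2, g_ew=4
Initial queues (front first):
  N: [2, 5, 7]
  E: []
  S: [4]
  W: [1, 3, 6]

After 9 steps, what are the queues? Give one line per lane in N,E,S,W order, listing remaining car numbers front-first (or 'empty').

Step 1 [NS]: N:car2-GO,E:wait,S:car4-GO,W:wait | queues: N=2 E=0 S=0 W=3
Step 2 [NS]: N:car5-GO,E:wait,S:empty,W:wait | queues: N=1 E=0 S=0 W=3
Step 3 [EW]: N:wait,E:empty,S:wait,W:car1-GO | queues: N=1 E=0 S=0 W=2
Step 4 [EW]: N:wait,E:empty,S:wait,W:car3-GO | queues: N=1 E=0 S=0 W=1
Step 5 [EW]: N:wait,E:empty,S:wait,W:car6-GO | queues: N=1 E=0 S=0 W=0
Step 6 [EW]: N:wait,E:empty,S:wait,W:empty | queues: N=1 E=0 S=0 W=0
Step 7 [NS]: N:car7-GO,E:wait,S:empty,W:wait | queues: N=0 E=0 S=0 W=0

N: empty
E: empty
S: empty
W: empty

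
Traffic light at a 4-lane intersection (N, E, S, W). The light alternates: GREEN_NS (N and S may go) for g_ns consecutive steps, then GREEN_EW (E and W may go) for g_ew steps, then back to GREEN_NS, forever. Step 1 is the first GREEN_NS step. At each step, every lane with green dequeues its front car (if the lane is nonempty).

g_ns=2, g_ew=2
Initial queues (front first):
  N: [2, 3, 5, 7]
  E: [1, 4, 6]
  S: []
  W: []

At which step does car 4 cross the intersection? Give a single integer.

Step 1 [NS]: N:car2-GO,E:wait,S:empty,W:wait | queues: N=3 E=3 S=0 W=0
Step 2 [NS]: N:car3-GO,E:wait,S:empty,W:wait | queues: N=2 E=3 S=0 W=0
Step 3 [EW]: N:wait,E:car1-GO,S:wait,W:empty | queues: N=2 E=2 S=0 W=0
Step 4 [EW]: N:wait,E:car4-GO,S:wait,W:empty | queues: N=2 E=1 S=0 W=0
Step 5 [NS]: N:car5-GO,E:wait,S:empty,W:wait | queues: N=1 E=1 S=0 W=0
Step 6 [NS]: N:car7-GO,E:wait,S:empty,W:wait | queues: N=0 E=1 S=0 W=0
Step 7 [EW]: N:wait,E:car6-GO,S:wait,W:empty | queues: N=0 E=0 S=0 W=0
Car 4 crosses at step 4

4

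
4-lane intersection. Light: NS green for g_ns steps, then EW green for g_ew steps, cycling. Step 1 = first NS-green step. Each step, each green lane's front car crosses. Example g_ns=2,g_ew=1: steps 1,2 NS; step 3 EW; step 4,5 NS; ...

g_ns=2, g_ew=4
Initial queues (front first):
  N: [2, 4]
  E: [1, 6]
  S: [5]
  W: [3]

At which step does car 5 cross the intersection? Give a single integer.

Step 1 [NS]: N:car2-GO,E:wait,S:car5-GO,W:wait | queues: N=1 E=2 S=0 W=1
Step 2 [NS]: N:car4-GO,E:wait,S:empty,W:wait | queues: N=0 E=2 S=0 W=1
Step 3 [EW]: N:wait,E:car1-GO,S:wait,W:car3-GO | queues: N=0 E=1 S=0 W=0
Step 4 [EW]: N:wait,E:car6-GO,S:wait,W:empty | queues: N=0 E=0 S=0 W=0
Car 5 crosses at step 1

1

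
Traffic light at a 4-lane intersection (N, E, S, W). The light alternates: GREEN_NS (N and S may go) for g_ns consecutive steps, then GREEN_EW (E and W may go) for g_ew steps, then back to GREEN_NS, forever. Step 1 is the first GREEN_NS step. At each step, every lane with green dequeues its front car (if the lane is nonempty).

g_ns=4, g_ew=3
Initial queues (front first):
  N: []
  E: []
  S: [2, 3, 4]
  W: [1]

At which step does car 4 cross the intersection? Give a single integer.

Step 1 [NS]: N:empty,E:wait,S:car2-GO,W:wait | queues: N=0 E=0 S=2 W=1
Step 2 [NS]: N:empty,E:wait,S:car3-GO,W:wait | queues: N=0 E=0 S=1 W=1
Step 3 [NS]: N:empty,E:wait,S:car4-GO,W:wait | queues: N=0 E=0 S=0 W=1
Step 4 [NS]: N:empty,E:wait,S:empty,W:wait | queues: N=0 E=0 S=0 W=1
Step 5 [EW]: N:wait,E:empty,S:wait,W:car1-GO | queues: N=0 E=0 S=0 W=0
Car 4 crosses at step 3

3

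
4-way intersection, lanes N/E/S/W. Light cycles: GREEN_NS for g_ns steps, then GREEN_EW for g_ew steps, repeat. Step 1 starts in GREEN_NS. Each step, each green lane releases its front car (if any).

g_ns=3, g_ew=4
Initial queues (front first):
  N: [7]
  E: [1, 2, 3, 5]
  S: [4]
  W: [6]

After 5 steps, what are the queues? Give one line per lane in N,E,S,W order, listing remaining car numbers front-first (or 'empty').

Step 1 [NS]: N:car7-GO,E:wait,S:car4-GO,W:wait | queues: N=0 E=4 S=0 W=1
Step 2 [NS]: N:empty,E:wait,S:empty,W:wait | queues: N=0 E=4 S=0 W=1
Step 3 [NS]: N:empty,E:wait,S:empty,W:wait | queues: N=0 E=4 S=0 W=1
Step 4 [EW]: N:wait,E:car1-GO,S:wait,W:car6-GO | queues: N=0 E=3 S=0 W=0
Step 5 [EW]: N:wait,E:car2-GO,S:wait,W:empty | queues: N=0 E=2 S=0 W=0

N: empty
E: 3 5
S: empty
W: empty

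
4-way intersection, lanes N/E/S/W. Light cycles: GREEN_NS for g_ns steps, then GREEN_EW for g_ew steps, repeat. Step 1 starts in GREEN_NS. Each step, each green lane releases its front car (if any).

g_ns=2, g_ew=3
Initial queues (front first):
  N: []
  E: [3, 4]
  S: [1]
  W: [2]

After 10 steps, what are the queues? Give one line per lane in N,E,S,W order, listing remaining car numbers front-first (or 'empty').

Step 1 [NS]: N:empty,E:wait,S:car1-GO,W:wait | queues: N=0 E=2 S=0 W=1
Step 2 [NS]: N:empty,E:wait,S:empty,W:wait | queues: N=0 E=2 S=0 W=1
Step 3 [EW]: N:wait,E:car3-GO,S:wait,W:car2-GO | queues: N=0 E=1 S=0 W=0
Step 4 [EW]: N:wait,E:car4-GO,S:wait,W:empty | queues: N=0 E=0 S=0 W=0

N: empty
E: empty
S: empty
W: empty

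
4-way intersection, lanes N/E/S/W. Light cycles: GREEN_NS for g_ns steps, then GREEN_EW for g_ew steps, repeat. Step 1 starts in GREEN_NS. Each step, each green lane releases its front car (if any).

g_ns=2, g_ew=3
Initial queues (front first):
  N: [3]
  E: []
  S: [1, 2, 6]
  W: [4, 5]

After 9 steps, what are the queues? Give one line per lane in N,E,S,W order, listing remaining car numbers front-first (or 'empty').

Step 1 [NS]: N:car3-GO,E:wait,S:car1-GO,W:wait | queues: N=0 E=0 S=2 W=2
Step 2 [NS]: N:empty,E:wait,S:car2-GO,W:wait | queues: N=0 E=0 S=1 W=2
Step 3 [EW]: N:wait,E:empty,S:wait,W:car4-GO | queues: N=0 E=0 S=1 W=1
Step 4 [EW]: N:wait,E:empty,S:wait,W:car5-GO | queues: N=0 E=0 S=1 W=0
Step 5 [EW]: N:wait,E:empty,S:wait,W:empty | queues: N=0 E=0 S=1 W=0
Step 6 [NS]: N:empty,E:wait,S:car6-GO,W:wait | queues: N=0 E=0 S=0 W=0

N: empty
E: empty
S: empty
W: empty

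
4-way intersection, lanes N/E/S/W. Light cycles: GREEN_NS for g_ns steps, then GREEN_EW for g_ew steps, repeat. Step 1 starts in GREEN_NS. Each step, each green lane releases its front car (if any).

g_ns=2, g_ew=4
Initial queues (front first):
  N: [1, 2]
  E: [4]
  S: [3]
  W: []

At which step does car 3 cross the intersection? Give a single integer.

Step 1 [NS]: N:car1-GO,E:wait,S:car3-GO,W:wait | queues: N=1 E=1 S=0 W=0
Step 2 [NS]: N:car2-GO,E:wait,S:empty,W:wait | queues: N=0 E=1 S=0 W=0
Step 3 [EW]: N:wait,E:car4-GO,S:wait,W:empty | queues: N=0 E=0 S=0 W=0
Car 3 crosses at step 1

1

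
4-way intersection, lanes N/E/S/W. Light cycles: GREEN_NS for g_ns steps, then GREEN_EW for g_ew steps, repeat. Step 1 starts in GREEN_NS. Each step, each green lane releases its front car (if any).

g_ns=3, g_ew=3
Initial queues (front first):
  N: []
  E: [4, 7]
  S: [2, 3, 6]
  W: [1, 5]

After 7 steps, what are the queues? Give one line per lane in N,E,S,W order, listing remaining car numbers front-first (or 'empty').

Step 1 [NS]: N:empty,E:wait,S:car2-GO,W:wait | queues: N=0 E=2 S=2 W=2
Step 2 [NS]: N:empty,E:wait,S:car3-GO,W:wait | queues: N=0 E=2 S=1 W=2
Step 3 [NS]: N:empty,E:wait,S:car6-GO,W:wait | queues: N=0 E=2 S=0 W=2
Step 4 [EW]: N:wait,E:car4-GO,S:wait,W:car1-GO | queues: N=0 E=1 S=0 W=1
Step 5 [EW]: N:wait,E:car7-GO,S:wait,W:car5-GO | queues: N=0 E=0 S=0 W=0

N: empty
E: empty
S: empty
W: empty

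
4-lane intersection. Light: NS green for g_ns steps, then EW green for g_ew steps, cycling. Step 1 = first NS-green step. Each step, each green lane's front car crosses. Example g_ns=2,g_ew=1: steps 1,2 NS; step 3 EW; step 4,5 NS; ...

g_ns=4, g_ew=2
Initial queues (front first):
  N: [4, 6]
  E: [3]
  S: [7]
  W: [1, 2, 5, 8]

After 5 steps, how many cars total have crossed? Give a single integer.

Answer: 5

Derivation:
Step 1 [NS]: N:car4-GO,E:wait,S:car7-GO,W:wait | queues: N=1 E=1 S=0 W=4
Step 2 [NS]: N:car6-GO,E:wait,S:empty,W:wait | queues: N=0 E=1 S=0 W=4
Step 3 [NS]: N:empty,E:wait,S:empty,W:wait | queues: N=0 E=1 S=0 W=4
Step 4 [NS]: N:empty,E:wait,S:empty,W:wait | queues: N=0 E=1 S=0 W=4
Step 5 [EW]: N:wait,E:car3-GO,S:wait,W:car1-GO | queues: N=0 E=0 S=0 W=3
Cars crossed by step 5: 5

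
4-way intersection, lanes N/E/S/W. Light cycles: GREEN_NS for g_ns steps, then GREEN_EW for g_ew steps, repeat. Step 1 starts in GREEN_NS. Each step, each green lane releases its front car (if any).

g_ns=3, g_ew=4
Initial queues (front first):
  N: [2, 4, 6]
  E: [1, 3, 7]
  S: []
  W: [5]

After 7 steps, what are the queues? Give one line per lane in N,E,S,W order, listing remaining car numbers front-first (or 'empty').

Step 1 [NS]: N:car2-GO,E:wait,S:empty,W:wait | queues: N=2 E=3 S=0 W=1
Step 2 [NS]: N:car4-GO,E:wait,S:empty,W:wait | queues: N=1 E=3 S=0 W=1
Step 3 [NS]: N:car6-GO,E:wait,S:empty,W:wait | queues: N=0 E=3 S=0 W=1
Step 4 [EW]: N:wait,E:car1-GO,S:wait,W:car5-GO | queues: N=0 E=2 S=0 W=0
Step 5 [EW]: N:wait,E:car3-GO,S:wait,W:empty | queues: N=0 E=1 S=0 W=0
Step 6 [EW]: N:wait,E:car7-GO,S:wait,W:empty | queues: N=0 E=0 S=0 W=0

N: empty
E: empty
S: empty
W: empty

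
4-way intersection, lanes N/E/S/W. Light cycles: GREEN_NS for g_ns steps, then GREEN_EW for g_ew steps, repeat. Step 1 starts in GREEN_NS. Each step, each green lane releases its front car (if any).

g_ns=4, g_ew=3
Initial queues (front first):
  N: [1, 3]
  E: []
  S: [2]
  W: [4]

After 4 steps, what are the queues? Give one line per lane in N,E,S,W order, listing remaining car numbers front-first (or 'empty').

Step 1 [NS]: N:car1-GO,E:wait,S:car2-GO,W:wait | queues: N=1 E=0 S=0 W=1
Step 2 [NS]: N:car3-GO,E:wait,S:empty,W:wait | queues: N=0 E=0 S=0 W=1
Step 3 [NS]: N:empty,E:wait,S:empty,W:wait | queues: N=0 E=0 S=0 W=1
Step 4 [NS]: N:empty,E:wait,S:empty,W:wait | queues: N=0 E=0 S=0 W=1

N: empty
E: empty
S: empty
W: 4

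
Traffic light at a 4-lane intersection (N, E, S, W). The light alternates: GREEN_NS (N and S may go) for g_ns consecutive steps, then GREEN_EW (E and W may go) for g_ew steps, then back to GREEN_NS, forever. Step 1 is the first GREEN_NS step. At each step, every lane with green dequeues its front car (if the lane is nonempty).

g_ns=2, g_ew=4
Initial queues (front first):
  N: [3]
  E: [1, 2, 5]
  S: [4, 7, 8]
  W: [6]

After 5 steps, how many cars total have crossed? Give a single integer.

Answer: 7

Derivation:
Step 1 [NS]: N:car3-GO,E:wait,S:car4-GO,W:wait | queues: N=0 E=3 S=2 W=1
Step 2 [NS]: N:empty,E:wait,S:car7-GO,W:wait | queues: N=0 E=3 S=1 W=1
Step 3 [EW]: N:wait,E:car1-GO,S:wait,W:car6-GO | queues: N=0 E=2 S=1 W=0
Step 4 [EW]: N:wait,E:car2-GO,S:wait,W:empty | queues: N=0 E=1 S=1 W=0
Step 5 [EW]: N:wait,E:car5-GO,S:wait,W:empty | queues: N=0 E=0 S=1 W=0
Cars crossed by step 5: 7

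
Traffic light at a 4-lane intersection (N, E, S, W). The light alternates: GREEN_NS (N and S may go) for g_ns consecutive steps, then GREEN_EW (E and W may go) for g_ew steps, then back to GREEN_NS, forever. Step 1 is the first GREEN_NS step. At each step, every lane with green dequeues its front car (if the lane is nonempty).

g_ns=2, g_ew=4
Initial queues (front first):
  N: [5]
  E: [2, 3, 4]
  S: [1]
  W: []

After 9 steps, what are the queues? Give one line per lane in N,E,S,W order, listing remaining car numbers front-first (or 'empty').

Step 1 [NS]: N:car5-GO,E:wait,S:car1-GO,W:wait | queues: N=0 E=3 S=0 W=0
Step 2 [NS]: N:empty,E:wait,S:empty,W:wait | queues: N=0 E=3 S=0 W=0
Step 3 [EW]: N:wait,E:car2-GO,S:wait,W:empty | queues: N=0 E=2 S=0 W=0
Step 4 [EW]: N:wait,E:car3-GO,S:wait,W:empty | queues: N=0 E=1 S=0 W=0
Step 5 [EW]: N:wait,E:car4-GO,S:wait,W:empty | queues: N=0 E=0 S=0 W=0

N: empty
E: empty
S: empty
W: empty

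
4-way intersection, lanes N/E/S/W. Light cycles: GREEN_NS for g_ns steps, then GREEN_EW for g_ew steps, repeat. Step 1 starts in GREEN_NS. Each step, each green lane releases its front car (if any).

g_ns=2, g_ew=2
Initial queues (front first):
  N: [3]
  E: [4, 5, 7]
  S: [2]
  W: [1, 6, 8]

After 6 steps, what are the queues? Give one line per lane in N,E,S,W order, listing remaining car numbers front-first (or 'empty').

Step 1 [NS]: N:car3-GO,E:wait,S:car2-GO,W:wait | queues: N=0 E=3 S=0 W=3
Step 2 [NS]: N:empty,E:wait,S:empty,W:wait | queues: N=0 E=3 S=0 W=3
Step 3 [EW]: N:wait,E:car4-GO,S:wait,W:car1-GO | queues: N=0 E=2 S=0 W=2
Step 4 [EW]: N:wait,E:car5-GO,S:wait,W:car6-GO | queues: N=0 E=1 S=0 W=1
Step 5 [NS]: N:empty,E:wait,S:empty,W:wait | queues: N=0 E=1 S=0 W=1
Step 6 [NS]: N:empty,E:wait,S:empty,W:wait | queues: N=0 E=1 S=0 W=1

N: empty
E: 7
S: empty
W: 8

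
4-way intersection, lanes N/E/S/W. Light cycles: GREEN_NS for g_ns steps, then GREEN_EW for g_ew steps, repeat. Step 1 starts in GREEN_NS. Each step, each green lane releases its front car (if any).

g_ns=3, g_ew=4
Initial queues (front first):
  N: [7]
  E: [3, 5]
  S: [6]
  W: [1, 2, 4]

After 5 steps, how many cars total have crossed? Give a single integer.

Step 1 [NS]: N:car7-GO,E:wait,S:car6-GO,W:wait | queues: N=0 E=2 S=0 W=3
Step 2 [NS]: N:empty,E:wait,S:empty,W:wait | queues: N=0 E=2 S=0 W=3
Step 3 [NS]: N:empty,E:wait,S:empty,W:wait | queues: N=0 E=2 S=0 W=3
Step 4 [EW]: N:wait,E:car3-GO,S:wait,W:car1-GO | queues: N=0 E=1 S=0 W=2
Step 5 [EW]: N:wait,E:car5-GO,S:wait,W:car2-GO | queues: N=0 E=0 S=0 W=1
Cars crossed by step 5: 6

Answer: 6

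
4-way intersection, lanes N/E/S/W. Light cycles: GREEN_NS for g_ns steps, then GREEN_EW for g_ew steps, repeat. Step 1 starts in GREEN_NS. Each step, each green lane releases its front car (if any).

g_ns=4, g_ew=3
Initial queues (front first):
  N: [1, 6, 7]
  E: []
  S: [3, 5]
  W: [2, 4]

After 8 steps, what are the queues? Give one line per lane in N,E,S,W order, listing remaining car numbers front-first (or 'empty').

Step 1 [NS]: N:car1-GO,E:wait,S:car3-GO,W:wait | queues: N=2 E=0 S=1 W=2
Step 2 [NS]: N:car6-GO,E:wait,S:car5-GO,W:wait | queues: N=1 E=0 S=0 W=2
Step 3 [NS]: N:car7-GO,E:wait,S:empty,W:wait | queues: N=0 E=0 S=0 W=2
Step 4 [NS]: N:empty,E:wait,S:empty,W:wait | queues: N=0 E=0 S=0 W=2
Step 5 [EW]: N:wait,E:empty,S:wait,W:car2-GO | queues: N=0 E=0 S=0 W=1
Step 6 [EW]: N:wait,E:empty,S:wait,W:car4-GO | queues: N=0 E=0 S=0 W=0

N: empty
E: empty
S: empty
W: empty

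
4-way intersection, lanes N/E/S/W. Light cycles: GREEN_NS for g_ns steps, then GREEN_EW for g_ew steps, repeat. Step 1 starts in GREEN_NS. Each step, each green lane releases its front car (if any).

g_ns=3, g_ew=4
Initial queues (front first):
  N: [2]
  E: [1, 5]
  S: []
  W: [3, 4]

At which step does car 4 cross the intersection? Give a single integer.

Step 1 [NS]: N:car2-GO,E:wait,S:empty,W:wait | queues: N=0 E=2 S=0 W=2
Step 2 [NS]: N:empty,E:wait,S:empty,W:wait | queues: N=0 E=2 S=0 W=2
Step 3 [NS]: N:empty,E:wait,S:empty,W:wait | queues: N=0 E=2 S=0 W=2
Step 4 [EW]: N:wait,E:car1-GO,S:wait,W:car3-GO | queues: N=0 E=1 S=0 W=1
Step 5 [EW]: N:wait,E:car5-GO,S:wait,W:car4-GO | queues: N=0 E=0 S=0 W=0
Car 4 crosses at step 5

5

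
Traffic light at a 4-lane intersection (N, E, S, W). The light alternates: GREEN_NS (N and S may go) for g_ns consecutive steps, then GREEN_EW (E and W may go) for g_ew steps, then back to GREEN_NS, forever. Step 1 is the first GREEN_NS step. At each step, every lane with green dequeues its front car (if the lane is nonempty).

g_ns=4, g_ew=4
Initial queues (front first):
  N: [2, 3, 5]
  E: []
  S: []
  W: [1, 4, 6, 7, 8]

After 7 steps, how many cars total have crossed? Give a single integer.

Answer: 6

Derivation:
Step 1 [NS]: N:car2-GO,E:wait,S:empty,W:wait | queues: N=2 E=0 S=0 W=5
Step 2 [NS]: N:car3-GO,E:wait,S:empty,W:wait | queues: N=1 E=0 S=0 W=5
Step 3 [NS]: N:car5-GO,E:wait,S:empty,W:wait | queues: N=0 E=0 S=0 W=5
Step 4 [NS]: N:empty,E:wait,S:empty,W:wait | queues: N=0 E=0 S=0 W=5
Step 5 [EW]: N:wait,E:empty,S:wait,W:car1-GO | queues: N=0 E=0 S=0 W=4
Step 6 [EW]: N:wait,E:empty,S:wait,W:car4-GO | queues: N=0 E=0 S=0 W=3
Step 7 [EW]: N:wait,E:empty,S:wait,W:car6-GO | queues: N=0 E=0 S=0 W=2
Cars crossed by step 7: 6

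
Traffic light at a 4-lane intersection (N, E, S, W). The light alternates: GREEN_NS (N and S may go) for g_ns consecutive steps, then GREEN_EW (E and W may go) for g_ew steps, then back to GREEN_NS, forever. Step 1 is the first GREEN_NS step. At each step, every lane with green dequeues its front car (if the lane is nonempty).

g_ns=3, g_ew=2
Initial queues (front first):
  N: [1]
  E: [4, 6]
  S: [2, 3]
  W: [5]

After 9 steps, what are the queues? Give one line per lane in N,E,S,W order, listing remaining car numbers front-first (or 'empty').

Step 1 [NS]: N:car1-GO,E:wait,S:car2-GO,W:wait | queues: N=0 E=2 S=1 W=1
Step 2 [NS]: N:empty,E:wait,S:car3-GO,W:wait | queues: N=0 E=2 S=0 W=1
Step 3 [NS]: N:empty,E:wait,S:empty,W:wait | queues: N=0 E=2 S=0 W=1
Step 4 [EW]: N:wait,E:car4-GO,S:wait,W:car5-GO | queues: N=0 E=1 S=0 W=0
Step 5 [EW]: N:wait,E:car6-GO,S:wait,W:empty | queues: N=0 E=0 S=0 W=0

N: empty
E: empty
S: empty
W: empty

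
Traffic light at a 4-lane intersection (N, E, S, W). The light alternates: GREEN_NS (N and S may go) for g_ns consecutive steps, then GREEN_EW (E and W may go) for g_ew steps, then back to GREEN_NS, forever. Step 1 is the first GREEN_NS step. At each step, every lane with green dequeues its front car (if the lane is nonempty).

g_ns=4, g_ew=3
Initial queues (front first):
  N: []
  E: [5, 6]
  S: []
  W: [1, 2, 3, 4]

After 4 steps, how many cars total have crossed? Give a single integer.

Step 1 [NS]: N:empty,E:wait,S:empty,W:wait | queues: N=0 E=2 S=0 W=4
Step 2 [NS]: N:empty,E:wait,S:empty,W:wait | queues: N=0 E=2 S=0 W=4
Step 3 [NS]: N:empty,E:wait,S:empty,W:wait | queues: N=0 E=2 S=0 W=4
Step 4 [NS]: N:empty,E:wait,S:empty,W:wait | queues: N=0 E=2 S=0 W=4
Cars crossed by step 4: 0

Answer: 0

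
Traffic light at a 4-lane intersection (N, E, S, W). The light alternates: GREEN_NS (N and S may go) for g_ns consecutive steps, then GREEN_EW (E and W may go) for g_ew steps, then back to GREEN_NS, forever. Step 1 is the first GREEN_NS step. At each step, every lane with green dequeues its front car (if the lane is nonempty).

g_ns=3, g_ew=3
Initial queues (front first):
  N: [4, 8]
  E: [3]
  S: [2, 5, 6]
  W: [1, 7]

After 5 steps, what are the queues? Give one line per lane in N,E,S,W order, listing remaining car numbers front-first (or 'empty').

Step 1 [NS]: N:car4-GO,E:wait,S:car2-GO,W:wait | queues: N=1 E=1 S=2 W=2
Step 2 [NS]: N:car8-GO,E:wait,S:car5-GO,W:wait | queues: N=0 E=1 S=1 W=2
Step 3 [NS]: N:empty,E:wait,S:car6-GO,W:wait | queues: N=0 E=1 S=0 W=2
Step 4 [EW]: N:wait,E:car3-GO,S:wait,W:car1-GO | queues: N=0 E=0 S=0 W=1
Step 5 [EW]: N:wait,E:empty,S:wait,W:car7-GO | queues: N=0 E=0 S=0 W=0

N: empty
E: empty
S: empty
W: empty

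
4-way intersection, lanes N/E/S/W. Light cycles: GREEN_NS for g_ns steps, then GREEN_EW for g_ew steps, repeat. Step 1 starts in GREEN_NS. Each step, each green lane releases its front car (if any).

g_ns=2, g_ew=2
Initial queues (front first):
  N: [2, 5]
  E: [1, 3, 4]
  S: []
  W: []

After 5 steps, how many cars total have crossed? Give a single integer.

Step 1 [NS]: N:car2-GO,E:wait,S:empty,W:wait | queues: N=1 E=3 S=0 W=0
Step 2 [NS]: N:car5-GO,E:wait,S:empty,W:wait | queues: N=0 E=3 S=0 W=0
Step 3 [EW]: N:wait,E:car1-GO,S:wait,W:empty | queues: N=0 E=2 S=0 W=0
Step 4 [EW]: N:wait,E:car3-GO,S:wait,W:empty | queues: N=0 E=1 S=0 W=0
Step 5 [NS]: N:empty,E:wait,S:empty,W:wait | queues: N=0 E=1 S=0 W=0
Cars crossed by step 5: 4

Answer: 4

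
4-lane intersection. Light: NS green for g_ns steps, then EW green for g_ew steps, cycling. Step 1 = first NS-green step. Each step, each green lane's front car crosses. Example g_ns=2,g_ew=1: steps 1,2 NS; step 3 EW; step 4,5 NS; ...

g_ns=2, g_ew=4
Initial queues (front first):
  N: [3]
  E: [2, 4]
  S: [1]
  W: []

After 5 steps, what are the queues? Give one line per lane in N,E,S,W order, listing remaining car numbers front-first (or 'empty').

Step 1 [NS]: N:car3-GO,E:wait,S:car1-GO,W:wait | queues: N=0 E=2 S=0 W=0
Step 2 [NS]: N:empty,E:wait,S:empty,W:wait | queues: N=0 E=2 S=0 W=0
Step 3 [EW]: N:wait,E:car2-GO,S:wait,W:empty | queues: N=0 E=1 S=0 W=0
Step 4 [EW]: N:wait,E:car4-GO,S:wait,W:empty | queues: N=0 E=0 S=0 W=0

N: empty
E: empty
S: empty
W: empty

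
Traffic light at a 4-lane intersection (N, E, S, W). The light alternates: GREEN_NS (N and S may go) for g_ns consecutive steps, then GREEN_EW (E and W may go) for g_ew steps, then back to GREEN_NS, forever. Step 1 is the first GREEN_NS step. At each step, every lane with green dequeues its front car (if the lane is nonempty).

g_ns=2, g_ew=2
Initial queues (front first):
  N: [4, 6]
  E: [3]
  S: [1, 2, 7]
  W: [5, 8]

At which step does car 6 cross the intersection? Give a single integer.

Step 1 [NS]: N:car4-GO,E:wait,S:car1-GO,W:wait | queues: N=1 E=1 S=2 W=2
Step 2 [NS]: N:car6-GO,E:wait,S:car2-GO,W:wait | queues: N=0 E=1 S=1 W=2
Step 3 [EW]: N:wait,E:car3-GO,S:wait,W:car5-GO | queues: N=0 E=0 S=1 W=1
Step 4 [EW]: N:wait,E:empty,S:wait,W:car8-GO | queues: N=0 E=0 S=1 W=0
Step 5 [NS]: N:empty,E:wait,S:car7-GO,W:wait | queues: N=0 E=0 S=0 W=0
Car 6 crosses at step 2

2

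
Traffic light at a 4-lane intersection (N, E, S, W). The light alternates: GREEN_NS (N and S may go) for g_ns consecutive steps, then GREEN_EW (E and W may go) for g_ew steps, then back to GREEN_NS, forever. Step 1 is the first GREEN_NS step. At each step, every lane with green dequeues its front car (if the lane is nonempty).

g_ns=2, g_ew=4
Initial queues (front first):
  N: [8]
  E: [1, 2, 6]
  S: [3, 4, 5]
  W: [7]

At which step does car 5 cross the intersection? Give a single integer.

Step 1 [NS]: N:car8-GO,E:wait,S:car3-GO,W:wait | queues: N=0 E=3 S=2 W=1
Step 2 [NS]: N:empty,E:wait,S:car4-GO,W:wait | queues: N=0 E=3 S=1 W=1
Step 3 [EW]: N:wait,E:car1-GO,S:wait,W:car7-GO | queues: N=0 E=2 S=1 W=0
Step 4 [EW]: N:wait,E:car2-GO,S:wait,W:empty | queues: N=0 E=1 S=1 W=0
Step 5 [EW]: N:wait,E:car6-GO,S:wait,W:empty | queues: N=0 E=0 S=1 W=0
Step 6 [EW]: N:wait,E:empty,S:wait,W:empty | queues: N=0 E=0 S=1 W=0
Step 7 [NS]: N:empty,E:wait,S:car5-GO,W:wait | queues: N=0 E=0 S=0 W=0
Car 5 crosses at step 7

7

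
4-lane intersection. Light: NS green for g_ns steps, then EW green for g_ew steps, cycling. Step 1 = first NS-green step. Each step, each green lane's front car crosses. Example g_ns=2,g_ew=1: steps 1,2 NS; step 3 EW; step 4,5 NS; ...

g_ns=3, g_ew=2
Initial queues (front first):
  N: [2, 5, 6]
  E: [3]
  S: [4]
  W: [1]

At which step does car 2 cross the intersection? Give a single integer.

Step 1 [NS]: N:car2-GO,E:wait,S:car4-GO,W:wait | queues: N=2 E=1 S=0 W=1
Step 2 [NS]: N:car5-GO,E:wait,S:empty,W:wait | queues: N=1 E=1 S=0 W=1
Step 3 [NS]: N:car6-GO,E:wait,S:empty,W:wait | queues: N=0 E=1 S=0 W=1
Step 4 [EW]: N:wait,E:car3-GO,S:wait,W:car1-GO | queues: N=0 E=0 S=0 W=0
Car 2 crosses at step 1

1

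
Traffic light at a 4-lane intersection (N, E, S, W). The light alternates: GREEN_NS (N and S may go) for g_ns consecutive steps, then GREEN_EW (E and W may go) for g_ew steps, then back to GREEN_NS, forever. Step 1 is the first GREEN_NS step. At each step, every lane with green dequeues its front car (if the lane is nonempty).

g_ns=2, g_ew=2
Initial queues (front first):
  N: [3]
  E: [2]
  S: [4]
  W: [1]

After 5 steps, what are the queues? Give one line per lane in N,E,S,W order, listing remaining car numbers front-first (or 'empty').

Step 1 [NS]: N:car3-GO,E:wait,S:car4-GO,W:wait | queues: N=0 E=1 S=0 W=1
Step 2 [NS]: N:empty,E:wait,S:empty,W:wait | queues: N=0 E=1 S=0 W=1
Step 3 [EW]: N:wait,E:car2-GO,S:wait,W:car1-GO | queues: N=0 E=0 S=0 W=0

N: empty
E: empty
S: empty
W: empty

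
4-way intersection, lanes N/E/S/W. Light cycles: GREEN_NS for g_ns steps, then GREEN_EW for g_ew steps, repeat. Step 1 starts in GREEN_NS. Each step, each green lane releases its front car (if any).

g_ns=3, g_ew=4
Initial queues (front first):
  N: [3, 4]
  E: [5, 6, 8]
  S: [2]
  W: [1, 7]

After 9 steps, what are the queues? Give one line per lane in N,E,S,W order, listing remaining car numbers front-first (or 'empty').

Step 1 [NS]: N:car3-GO,E:wait,S:car2-GO,W:wait | queues: N=1 E=3 S=0 W=2
Step 2 [NS]: N:car4-GO,E:wait,S:empty,W:wait | queues: N=0 E=3 S=0 W=2
Step 3 [NS]: N:empty,E:wait,S:empty,W:wait | queues: N=0 E=3 S=0 W=2
Step 4 [EW]: N:wait,E:car5-GO,S:wait,W:car1-GO | queues: N=0 E=2 S=0 W=1
Step 5 [EW]: N:wait,E:car6-GO,S:wait,W:car7-GO | queues: N=0 E=1 S=0 W=0
Step 6 [EW]: N:wait,E:car8-GO,S:wait,W:empty | queues: N=0 E=0 S=0 W=0

N: empty
E: empty
S: empty
W: empty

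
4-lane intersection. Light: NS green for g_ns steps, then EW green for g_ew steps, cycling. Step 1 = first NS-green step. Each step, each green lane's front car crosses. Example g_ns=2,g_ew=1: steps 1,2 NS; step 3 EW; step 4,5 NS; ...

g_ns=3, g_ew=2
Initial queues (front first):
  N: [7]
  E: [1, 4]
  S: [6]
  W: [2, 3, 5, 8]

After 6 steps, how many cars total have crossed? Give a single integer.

Answer: 6

Derivation:
Step 1 [NS]: N:car7-GO,E:wait,S:car6-GO,W:wait | queues: N=0 E=2 S=0 W=4
Step 2 [NS]: N:empty,E:wait,S:empty,W:wait | queues: N=0 E=2 S=0 W=4
Step 3 [NS]: N:empty,E:wait,S:empty,W:wait | queues: N=0 E=2 S=0 W=4
Step 4 [EW]: N:wait,E:car1-GO,S:wait,W:car2-GO | queues: N=0 E=1 S=0 W=3
Step 5 [EW]: N:wait,E:car4-GO,S:wait,W:car3-GO | queues: N=0 E=0 S=0 W=2
Step 6 [NS]: N:empty,E:wait,S:empty,W:wait | queues: N=0 E=0 S=0 W=2
Cars crossed by step 6: 6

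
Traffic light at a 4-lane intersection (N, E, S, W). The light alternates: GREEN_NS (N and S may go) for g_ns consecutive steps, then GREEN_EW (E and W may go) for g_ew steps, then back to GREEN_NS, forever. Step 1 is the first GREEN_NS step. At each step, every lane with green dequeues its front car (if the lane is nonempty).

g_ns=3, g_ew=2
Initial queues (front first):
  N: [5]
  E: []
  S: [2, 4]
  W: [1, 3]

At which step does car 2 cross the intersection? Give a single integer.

Step 1 [NS]: N:car5-GO,E:wait,S:car2-GO,W:wait | queues: N=0 E=0 S=1 W=2
Step 2 [NS]: N:empty,E:wait,S:car4-GO,W:wait | queues: N=0 E=0 S=0 W=2
Step 3 [NS]: N:empty,E:wait,S:empty,W:wait | queues: N=0 E=0 S=0 W=2
Step 4 [EW]: N:wait,E:empty,S:wait,W:car1-GO | queues: N=0 E=0 S=0 W=1
Step 5 [EW]: N:wait,E:empty,S:wait,W:car3-GO | queues: N=0 E=0 S=0 W=0
Car 2 crosses at step 1

1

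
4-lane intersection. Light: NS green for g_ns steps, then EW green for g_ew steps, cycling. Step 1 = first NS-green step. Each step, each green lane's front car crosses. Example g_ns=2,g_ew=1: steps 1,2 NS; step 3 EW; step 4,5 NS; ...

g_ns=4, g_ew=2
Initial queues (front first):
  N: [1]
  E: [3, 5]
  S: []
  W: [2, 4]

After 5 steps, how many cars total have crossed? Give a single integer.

Step 1 [NS]: N:car1-GO,E:wait,S:empty,W:wait | queues: N=0 E=2 S=0 W=2
Step 2 [NS]: N:empty,E:wait,S:empty,W:wait | queues: N=0 E=2 S=0 W=2
Step 3 [NS]: N:empty,E:wait,S:empty,W:wait | queues: N=0 E=2 S=0 W=2
Step 4 [NS]: N:empty,E:wait,S:empty,W:wait | queues: N=0 E=2 S=0 W=2
Step 5 [EW]: N:wait,E:car3-GO,S:wait,W:car2-GO | queues: N=0 E=1 S=0 W=1
Cars crossed by step 5: 3

Answer: 3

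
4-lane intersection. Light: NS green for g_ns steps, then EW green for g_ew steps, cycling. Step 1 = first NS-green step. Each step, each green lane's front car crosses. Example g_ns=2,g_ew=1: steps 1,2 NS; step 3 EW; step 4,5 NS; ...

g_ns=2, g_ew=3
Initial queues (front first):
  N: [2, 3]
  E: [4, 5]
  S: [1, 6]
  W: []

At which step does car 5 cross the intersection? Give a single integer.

Step 1 [NS]: N:car2-GO,E:wait,S:car1-GO,W:wait | queues: N=1 E=2 S=1 W=0
Step 2 [NS]: N:car3-GO,E:wait,S:car6-GO,W:wait | queues: N=0 E=2 S=0 W=0
Step 3 [EW]: N:wait,E:car4-GO,S:wait,W:empty | queues: N=0 E=1 S=0 W=0
Step 4 [EW]: N:wait,E:car5-GO,S:wait,W:empty | queues: N=0 E=0 S=0 W=0
Car 5 crosses at step 4

4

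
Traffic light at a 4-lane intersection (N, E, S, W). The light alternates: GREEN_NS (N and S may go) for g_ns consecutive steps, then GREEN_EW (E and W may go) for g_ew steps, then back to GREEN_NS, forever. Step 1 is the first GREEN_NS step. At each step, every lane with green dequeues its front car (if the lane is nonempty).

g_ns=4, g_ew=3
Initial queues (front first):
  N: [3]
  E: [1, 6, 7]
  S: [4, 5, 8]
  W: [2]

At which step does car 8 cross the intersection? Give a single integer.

Step 1 [NS]: N:car3-GO,E:wait,S:car4-GO,W:wait | queues: N=0 E=3 S=2 W=1
Step 2 [NS]: N:empty,E:wait,S:car5-GO,W:wait | queues: N=0 E=3 S=1 W=1
Step 3 [NS]: N:empty,E:wait,S:car8-GO,W:wait | queues: N=0 E=3 S=0 W=1
Step 4 [NS]: N:empty,E:wait,S:empty,W:wait | queues: N=0 E=3 S=0 W=1
Step 5 [EW]: N:wait,E:car1-GO,S:wait,W:car2-GO | queues: N=0 E=2 S=0 W=0
Step 6 [EW]: N:wait,E:car6-GO,S:wait,W:empty | queues: N=0 E=1 S=0 W=0
Step 7 [EW]: N:wait,E:car7-GO,S:wait,W:empty | queues: N=0 E=0 S=0 W=0
Car 8 crosses at step 3

3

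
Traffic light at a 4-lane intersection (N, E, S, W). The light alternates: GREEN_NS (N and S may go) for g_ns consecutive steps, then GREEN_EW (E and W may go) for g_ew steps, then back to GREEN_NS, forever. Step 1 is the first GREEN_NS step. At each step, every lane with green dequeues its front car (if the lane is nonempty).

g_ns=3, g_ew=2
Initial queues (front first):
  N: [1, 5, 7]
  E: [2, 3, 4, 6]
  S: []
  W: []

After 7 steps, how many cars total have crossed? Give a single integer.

Answer: 5

Derivation:
Step 1 [NS]: N:car1-GO,E:wait,S:empty,W:wait | queues: N=2 E=4 S=0 W=0
Step 2 [NS]: N:car5-GO,E:wait,S:empty,W:wait | queues: N=1 E=4 S=0 W=0
Step 3 [NS]: N:car7-GO,E:wait,S:empty,W:wait | queues: N=0 E=4 S=0 W=0
Step 4 [EW]: N:wait,E:car2-GO,S:wait,W:empty | queues: N=0 E=3 S=0 W=0
Step 5 [EW]: N:wait,E:car3-GO,S:wait,W:empty | queues: N=0 E=2 S=0 W=0
Step 6 [NS]: N:empty,E:wait,S:empty,W:wait | queues: N=0 E=2 S=0 W=0
Step 7 [NS]: N:empty,E:wait,S:empty,W:wait | queues: N=0 E=2 S=0 W=0
Cars crossed by step 7: 5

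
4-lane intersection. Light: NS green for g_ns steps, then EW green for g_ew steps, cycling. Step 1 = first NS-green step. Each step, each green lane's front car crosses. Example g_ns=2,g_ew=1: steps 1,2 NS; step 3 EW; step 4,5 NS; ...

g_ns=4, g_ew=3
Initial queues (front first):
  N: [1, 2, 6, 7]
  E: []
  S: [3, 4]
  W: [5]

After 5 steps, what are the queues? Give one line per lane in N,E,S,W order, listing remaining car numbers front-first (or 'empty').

Step 1 [NS]: N:car1-GO,E:wait,S:car3-GO,W:wait | queues: N=3 E=0 S=1 W=1
Step 2 [NS]: N:car2-GO,E:wait,S:car4-GO,W:wait | queues: N=2 E=0 S=0 W=1
Step 3 [NS]: N:car6-GO,E:wait,S:empty,W:wait | queues: N=1 E=0 S=0 W=1
Step 4 [NS]: N:car7-GO,E:wait,S:empty,W:wait | queues: N=0 E=0 S=0 W=1
Step 5 [EW]: N:wait,E:empty,S:wait,W:car5-GO | queues: N=0 E=0 S=0 W=0

N: empty
E: empty
S: empty
W: empty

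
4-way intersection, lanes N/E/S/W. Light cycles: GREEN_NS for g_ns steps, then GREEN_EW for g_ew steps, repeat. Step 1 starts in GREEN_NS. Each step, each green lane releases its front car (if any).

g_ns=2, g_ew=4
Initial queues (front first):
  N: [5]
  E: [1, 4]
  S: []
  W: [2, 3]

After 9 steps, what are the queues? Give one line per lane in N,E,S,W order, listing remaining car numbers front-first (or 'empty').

Step 1 [NS]: N:car5-GO,E:wait,S:empty,W:wait | queues: N=0 E=2 S=0 W=2
Step 2 [NS]: N:empty,E:wait,S:empty,W:wait | queues: N=0 E=2 S=0 W=2
Step 3 [EW]: N:wait,E:car1-GO,S:wait,W:car2-GO | queues: N=0 E=1 S=0 W=1
Step 4 [EW]: N:wait,E:car4-GO,S:wait,W:car3-GO | queues: N=0 E=0 S=0 W=0

N: empty
E: empty
S: empty
W: empty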